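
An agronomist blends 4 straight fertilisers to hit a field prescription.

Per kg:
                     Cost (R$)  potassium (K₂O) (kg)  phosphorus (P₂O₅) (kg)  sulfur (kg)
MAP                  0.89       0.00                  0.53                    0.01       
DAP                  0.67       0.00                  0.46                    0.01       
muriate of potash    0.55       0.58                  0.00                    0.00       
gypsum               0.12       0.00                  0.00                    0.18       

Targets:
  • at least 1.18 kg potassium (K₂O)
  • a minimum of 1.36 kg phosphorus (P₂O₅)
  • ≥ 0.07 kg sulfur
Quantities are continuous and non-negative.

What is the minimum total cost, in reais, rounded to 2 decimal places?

Let x1 = kg of MAP, x2 = kg of DAP, x3 = kg of muriate of potash, x4 = kg of gypsum.
Minimise 0.89x1 + 0.67x2 + 0.55x3 + 0.12x4 subject to:
  0.58x3 ≥ 1.18   (potassium (K₂O))
  0.53x1 + 0.46x2 ≥ 1.36   (phosphorus (P₂O₅))
  0.01x1 + 0.01x2 + 0.18x4 ≥ 0.07   (sulfur)
  x1, x2, x3, x4 ≥ 0.
At the optimum only DAP, muriate of potash, gypsum are positive (MAP = 0). The potassium (K₂O), phosphorus (P₂O₅), sulfur requirements are met with equality.
Optimal quantities: DAP = 2.957 kg, muriate of potash = 2.034 kg, gypsum = 0.2246 kg.
Objective = 0.67·2.957 + 0.55·2.034 + 0.12·0.2246 = 3.1268.

R$3.13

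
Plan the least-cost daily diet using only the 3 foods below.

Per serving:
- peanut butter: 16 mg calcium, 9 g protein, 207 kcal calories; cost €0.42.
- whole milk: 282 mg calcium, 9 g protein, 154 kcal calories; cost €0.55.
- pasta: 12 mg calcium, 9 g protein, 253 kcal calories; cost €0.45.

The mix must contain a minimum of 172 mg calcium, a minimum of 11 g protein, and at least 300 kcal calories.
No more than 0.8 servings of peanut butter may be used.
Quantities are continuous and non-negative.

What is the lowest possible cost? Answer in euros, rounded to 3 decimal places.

€0.692

Treat it as an LP. Let x1 = servings of peanut butter, x2 = servings of whole milk, x3 = servings of pasta.
min 0.42x1 + 0.55x2 + 0.45x3 with:
  16x1 + 282x2 + 12x3 ≥ 172   (calcium)
  9x1 + 9x2 + 9x3 ≥ 11   (protein)
  207x1 + 154x2 + 253x3 ≥ 300   (calories)
  x1 ≤ 0.8
  x1, x2, x3 ≥ 0.
The cheapest feasible vertex uses only whole milk, pasta; peanut butter is not used. The calcium and calories requirements are met with equality.
Solving gives x2 = 0.5743, x3 = 0.8362.
Cost = 0.55·0.5743 + 0.45·0.8362 = 0.69216.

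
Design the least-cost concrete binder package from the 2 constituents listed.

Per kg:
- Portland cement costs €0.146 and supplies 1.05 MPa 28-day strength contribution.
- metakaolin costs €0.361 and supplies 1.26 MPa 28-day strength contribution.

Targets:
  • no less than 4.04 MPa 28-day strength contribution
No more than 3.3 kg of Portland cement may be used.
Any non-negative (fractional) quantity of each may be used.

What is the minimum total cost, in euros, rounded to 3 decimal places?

€0.647

Let x1 = kg of Portland cement, x2 = kg of metakaolin.
Minimise 0.146x1 + 0.361x2 subject to:
  1.05x1 + 1.26x2 ≥ 4.04   (28-day strength contribution)
  x1 ≤ 3.3
  x1, x2 ≥ 0.
Both inputs are positive at the optimum. The 28-day strength contribution and the Portland cement cap requirements are met with equality.
That vertex is x1 = 3.3, x2 = 0.4563.
Hence cost = 0.146·3.3 + 0.361·0.4563 = €0.64652.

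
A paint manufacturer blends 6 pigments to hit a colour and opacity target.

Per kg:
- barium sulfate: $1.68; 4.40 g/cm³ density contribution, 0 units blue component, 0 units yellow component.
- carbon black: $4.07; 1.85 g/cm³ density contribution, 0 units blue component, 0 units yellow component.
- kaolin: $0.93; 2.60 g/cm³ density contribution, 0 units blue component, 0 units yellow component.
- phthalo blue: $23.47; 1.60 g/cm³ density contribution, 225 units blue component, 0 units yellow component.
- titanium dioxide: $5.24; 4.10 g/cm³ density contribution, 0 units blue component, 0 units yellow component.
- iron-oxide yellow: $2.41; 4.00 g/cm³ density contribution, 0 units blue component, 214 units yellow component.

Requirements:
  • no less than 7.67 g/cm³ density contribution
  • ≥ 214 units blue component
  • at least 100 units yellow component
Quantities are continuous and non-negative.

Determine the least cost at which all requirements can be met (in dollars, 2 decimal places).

Treat it as an LP. Let x1 = kg of barium sulfate, x2 = kg of carbon black, x3 = kg of kaolin, x4 = kg of phthalo blue, x5 = kg of titanium dioxide, x6 = kg of iron-oxide yellow.
Minimise 1.68x1 + 4.07x2 + 0.93x3 + 23.47x4 + 5.24x5 + 2.41x6 s.t.:
  4.4x1 + 1.85x2 + 2.6x3 + 1.6x4 + 4.1x5 + 4x6 ≥ 7.67   (density contribution)
  225x4 ≥ 214   (blue component)
  214x6 ≥ 100   (yellow component)
  x1, x2, x3, x4, x5, x6 ≥ 0.
The minimum-cost mix takes nothing from barium sulfate, carbon black, titanium dioxide — only kaolin, phthalo blue, iron-oxide yellow. There the density contribution, blue component, yellow component constraints are tight.
That vertex is x3 = 1.646, x4 = 0.9511, x6 = 0.4673.
Hence cost = 0.93·1.646 + 23.47·0.9511 + 2.41·0.4673 = $24.9793.

$24.98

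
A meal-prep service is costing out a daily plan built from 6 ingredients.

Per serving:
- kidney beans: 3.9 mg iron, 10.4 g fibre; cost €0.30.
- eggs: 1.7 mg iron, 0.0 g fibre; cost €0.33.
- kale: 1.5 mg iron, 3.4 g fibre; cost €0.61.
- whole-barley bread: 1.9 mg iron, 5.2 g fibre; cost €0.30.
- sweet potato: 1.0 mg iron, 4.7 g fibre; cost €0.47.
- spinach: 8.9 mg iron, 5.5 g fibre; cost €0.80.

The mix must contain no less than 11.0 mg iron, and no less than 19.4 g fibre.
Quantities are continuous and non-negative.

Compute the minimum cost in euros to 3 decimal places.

Treat it as an LP. Let x1 = servings of kidney beans, x2 = servings of eggs, x3 = servings of kale, x4 = servings of whole-barley bread, x5 = servings of sweet potato, x6 = servings of spinach.
min 0.3x1 + 0.33x2 + 0.61x3 + 0.3x4 + 0.47x5 + 0.8x6 with:
  3.9x1 + 1.7x2 + 1.5x3 + 1.9x4 + 1x5 + 8.9x6 ≥ 11   (iron)
  10.4x1 + 3.4x3 + 5.2x4 + 4.7x5 + 5.5x6 ≥ 19.4   (fibre)
  x1, x2, x3, x4, x5, x6 ≥ 0.
The minimum-cost mix takes nothing from eggs, kale, whole-barley bread, sweet potato, spinach — only kidney beans. Binding constraint: iron.
That vertex is x1 = 2.821.
Objective = 0.3·2.821 = 0.84630.

€0.846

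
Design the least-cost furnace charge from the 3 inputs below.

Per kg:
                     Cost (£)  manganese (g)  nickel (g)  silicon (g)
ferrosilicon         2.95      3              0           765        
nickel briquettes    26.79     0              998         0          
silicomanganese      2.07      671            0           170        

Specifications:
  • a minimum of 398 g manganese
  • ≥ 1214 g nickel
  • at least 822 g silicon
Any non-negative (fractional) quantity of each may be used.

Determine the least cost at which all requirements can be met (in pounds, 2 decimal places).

£36.59

Treat it as an LP. Let x1 = kg of ferrosilicon, x2 = kg of nickel briquettes, x3 = kg of silicomanganese.
Minimize 2.95x1 + 26.79x2 + 2.07x3 with:
  3x1 + 671x3 ≥ 398   (manganese)
  998x2 ≥ 1214   (nickel)
  765x1 + 170x3 ≥ 822   (silicon)
  x1, x2, x3 ≥ 0.
All 3 inputs are positive at the optimum. Binding constraints: manganese, nickel, silicon.
Optimal quantities: ferrosilicon = 0.94364 kg, nickel briquettes = 1.2164 kg, silicomanganese = 0.58893 kg.
Objective = 2.95·0.94364 + 26.79·1.2164 + 2.07·0.58893 = 36.5902.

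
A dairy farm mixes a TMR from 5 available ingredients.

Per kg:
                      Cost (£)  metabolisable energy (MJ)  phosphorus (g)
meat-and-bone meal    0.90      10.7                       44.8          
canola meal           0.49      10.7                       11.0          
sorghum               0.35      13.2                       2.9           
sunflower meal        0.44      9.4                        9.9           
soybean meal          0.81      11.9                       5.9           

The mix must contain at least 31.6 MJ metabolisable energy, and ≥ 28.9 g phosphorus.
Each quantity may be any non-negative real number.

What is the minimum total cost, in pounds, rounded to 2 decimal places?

£1.16

Let x1 = kg of meat-and-bone meal, x2 = kg of canola meal, x3 = kg of sorghum, x4 = kg of sunflower meal, x5 = kg of soybean meal.
Minimize 0.9x1 + 0.49x2 + 0.35x3 + 0.44x4 + 0.81x5 subject to:
  10.7x1 + 10.7x2 + 13.2x3 + 9.4x4 + 11.9x5 ≥ 31.6   (metabolisable energy)
  44.8x1 + 11x2 + 2.9x3 + 9.9x4 + 5.9x5 ≥ 28.9   (phosphorus)
  x1, x2, x3, x4, x5 ≥ 0.
The cheapest feasible vertex uses only meat-and-bone meal, sorghum; canola meal, sunflower meal, soybean meal are not used. Binding constraints: metabolisable energy and phosphorus.
Solving gives x1 = 0.5173, x3 = 1.975.
Objective = 0.9·0.5173 + 0.35·1.975 = 1.1568.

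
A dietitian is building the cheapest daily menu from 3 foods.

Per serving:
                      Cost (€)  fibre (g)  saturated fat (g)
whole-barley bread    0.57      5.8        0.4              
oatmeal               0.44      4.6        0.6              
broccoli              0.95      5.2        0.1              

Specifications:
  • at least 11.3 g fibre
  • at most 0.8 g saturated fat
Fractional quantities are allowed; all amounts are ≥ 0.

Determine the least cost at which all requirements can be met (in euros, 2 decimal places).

Treat it as an LP. Let x1 = servings of whole-barley bread, x2 = servings of oatmeal, x3 = servings of broccoli.
Minimise 0.57x1 + 0.44x2 + 0.95x3 with:
  5.8x1 + 4.6x2 + 5.2x3 ≥ 11.3   (fibre)
  0.4x1 + 0.6x2 + 0.1x3 ≤ 0.8   (saturated fat)
  x1, x2, x3 ≥ 0.
The cheapest feasible vertex uses only whole-barley bread, oatmeal; broccoli is not used. Binding constraints: fibre and saturated fat.
Optimal quantities: whole-barley bread = 1.89 servings, oatmeal = 0.07317 servings.
Hence cost = 0.57·1.89 + 0.44·0.07317 = €1.1095.

€1.11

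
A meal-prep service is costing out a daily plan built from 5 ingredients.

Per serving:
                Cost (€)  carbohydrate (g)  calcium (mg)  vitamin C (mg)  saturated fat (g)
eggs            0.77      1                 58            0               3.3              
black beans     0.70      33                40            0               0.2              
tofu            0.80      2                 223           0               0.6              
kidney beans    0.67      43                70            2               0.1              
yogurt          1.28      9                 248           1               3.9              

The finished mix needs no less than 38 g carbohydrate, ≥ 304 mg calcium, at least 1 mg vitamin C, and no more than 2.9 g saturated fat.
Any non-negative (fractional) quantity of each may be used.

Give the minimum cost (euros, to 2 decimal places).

This is a linear program. Let x1 = servings of eggs, x2 = servings of black beans, x3 = servings of tofu, x4 = servings of kidney beans, x5 = servings of yogurt.
Minimise 0.77x1 + 0.7x2 + 0.8x3 + 0.67x4 + 1.28x5 subject to:
  1x1 + 33x2 + 2x3 + 43x4 + 9x5 ≥ 38   (carbohydrate)
  58x1 + 40x2 + 223x3 + 70x4 + 248x5 ≥ 304   (calcium)
  2x4 + 1x5 ≥ 1   (vitamin C)
  3.3x1 + 0.2x2 + 0.6x3 + 0.1x4 + 3.9x5 ≤ 2.9   (saturated fat)
  x1, x2, x3, x4, x5 ≥ 0.
The minimum-cost mix takes nothing from eggs, black beans, yogurt — only tofu, kidney beans. Binding constraints: carbohydrate and calcium.
Solving gives x3 = 1.102, x4 = 0.8325.
Total cost: 0.8·1.102 + 0.67·0.8325 = 1.4394.

€1.44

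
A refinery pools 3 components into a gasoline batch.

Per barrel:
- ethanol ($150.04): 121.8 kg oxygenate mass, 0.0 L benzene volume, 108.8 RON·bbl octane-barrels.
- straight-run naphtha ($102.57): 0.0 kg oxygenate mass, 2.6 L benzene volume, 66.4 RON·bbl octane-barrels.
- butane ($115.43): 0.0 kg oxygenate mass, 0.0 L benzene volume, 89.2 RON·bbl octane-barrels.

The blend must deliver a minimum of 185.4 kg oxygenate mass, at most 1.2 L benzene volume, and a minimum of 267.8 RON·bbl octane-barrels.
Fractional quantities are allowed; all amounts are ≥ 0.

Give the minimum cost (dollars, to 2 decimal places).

$360.62

Let x1 = barrels of ethanol, x2 = barrels of straight-run naphtha, x3 = barrels of butane.
min 150.04x1 + 102.57x2 + 115.43x3 with:
  121.8x1 ≥ 185.4   (oxygenate mass)
  2.6x2 ≤ 1.2   (benzene volume)
  108.8x1 + 66.4x2 + 89.2x3 ≥ 267.8   (octane-barrels)
  x1, x2, x3 ≥ 0.
At the optimum only ethanol, butane are positive (straight-run naphtha = 0). The oxygenate mass and octane-barrels requirements are met with equality.
That vertex is x1 = 1.52217, x3 = 1.14561.
Objective = 150.04·1.52217 + 115.43·1.14561 = 360.6241.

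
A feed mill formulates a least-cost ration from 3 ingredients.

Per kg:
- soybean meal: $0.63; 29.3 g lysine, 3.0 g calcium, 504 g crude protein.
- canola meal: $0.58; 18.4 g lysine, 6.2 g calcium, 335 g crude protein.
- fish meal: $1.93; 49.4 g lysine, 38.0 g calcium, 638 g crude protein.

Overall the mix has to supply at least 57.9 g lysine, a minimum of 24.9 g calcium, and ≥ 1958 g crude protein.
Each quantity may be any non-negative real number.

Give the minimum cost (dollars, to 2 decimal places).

$2.89

Let x1 = kg of soybean meal, x2 = kg of canola meal, x3 = kg of fish meal.
min 0.63x1 + 0.58x2 + 1.93x3 s.t.:
  29.3x1 + 18.4x2 + 49.4x3 ≥ 57.9   (lysine)
  3x1 + 6.2x2 + 38x3 ≥ 24.9   (calcium)
  504x1 + 335x2 + 638x3 ≥ 1958   (crude protein)
  x1, x2, x3 ≥ 0.
At the optimum only soybean meal, fish meal are positive (canola meal = 0). The calcium and crude protein requirements are met with equality.
Optimal quantities: soybean meal = 3.395 kg, fish meal = 0.3873 kg.
Total cost: 0.63·3.395 + 1.93·0.3873 = 2.8863.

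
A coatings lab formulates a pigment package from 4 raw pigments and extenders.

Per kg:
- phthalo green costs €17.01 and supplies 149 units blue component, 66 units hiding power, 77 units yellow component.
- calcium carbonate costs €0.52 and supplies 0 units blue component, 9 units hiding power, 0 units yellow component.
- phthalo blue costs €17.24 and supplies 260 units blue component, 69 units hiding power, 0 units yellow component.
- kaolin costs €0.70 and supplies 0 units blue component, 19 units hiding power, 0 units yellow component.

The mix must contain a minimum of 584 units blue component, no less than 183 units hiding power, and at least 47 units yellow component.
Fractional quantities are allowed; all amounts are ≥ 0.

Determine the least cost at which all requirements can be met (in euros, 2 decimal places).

Treat it as an LP. Let x1 = kg of phthalo green, x2 = kg of calcium carbonate, x3 = kg of phthalo blue, x4 = kg of kaolin.
min 17.01x1 + 0.52x2 + 17.24x3 + 0.7x4 with:
  149x1 + 260x3 ≥ 584   (blue component)
  66x1 + 9x2 + 69x3 + 19x4 ≥ 183   (hiding power)
  77x1 ≥ 47   (yellow component)
  x1, x2, x3, x4 ≥ 0.
The optimal basis is {phthalo green, phthalo blue, kaolin}; calcium carbonate drops out. Binding constraints: blue component, hiding power, yellow component.
Solving gives x1 = 0.6104, x3 = 1.896, x4 = 0.6245.
Cost = 17.01·0.6104 + 17.24·1.896 + 0.7·0.6245 = 43.5071.

€43.51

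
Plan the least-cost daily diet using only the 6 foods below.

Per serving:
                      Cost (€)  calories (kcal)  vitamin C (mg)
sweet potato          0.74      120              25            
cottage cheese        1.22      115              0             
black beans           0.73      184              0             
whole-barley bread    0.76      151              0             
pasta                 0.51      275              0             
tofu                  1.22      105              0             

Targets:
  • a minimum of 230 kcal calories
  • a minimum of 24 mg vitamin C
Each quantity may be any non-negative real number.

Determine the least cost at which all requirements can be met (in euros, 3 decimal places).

Let x1 = servings of sweet potato, x2 = servings of cottage cheese, x3 = servings of black beans, x4 = servings of whole-barley bread, x5 = servings of pasta, x6 = servings of tofu.
Minimise 0.74x1 + 1.22x2 + 0.73x3 + 0.76x4 + 0.51x5 + 1.22x6 s.t.:
  120x1 + 115x2 + 184x3 + 151x4 + 275x5 + 105x6 ≥ 230   (calories)
  25x1 ≥ 24   (vitamin C)
  x1, x2, x3, x4, x5, x6 ≥ 0.
The cheapest feasible vertex uses only sweet potato, pasta; cottage cheese, black beans, whole-barley bread, tofu are not used. The calories and vitamin C requirements are met with equality.
Optimal quantities: sweet potato = 0.96 servings, pasta = 0.4175 servings.
Total cost: 0.74·0.96 + 0.51·0.4175 = 0.92333.

€0.923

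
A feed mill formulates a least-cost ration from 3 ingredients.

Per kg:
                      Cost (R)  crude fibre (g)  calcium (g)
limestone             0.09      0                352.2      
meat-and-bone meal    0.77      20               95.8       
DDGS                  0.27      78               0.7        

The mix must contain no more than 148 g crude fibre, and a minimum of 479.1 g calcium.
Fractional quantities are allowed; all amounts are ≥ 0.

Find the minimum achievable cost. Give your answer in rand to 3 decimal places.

R0.122

Let x1 = kg of limestone, x2 = kg of meat-and-bone meal, x3 = kg of DDGS.
Minimise 0.09x1 + 0.77x2 + 0.27x3 with:
  20x2 + 78x3 ≤ 148   (crude fibre)
  352.2x1 + 95.8x2 + 0.7x3 ≥ 479.1   (calcium)
  x1, x2, x3 ≥ 0.
At the optimum only limestone is positive (meat-and-bone meal, DDGS = 0). Binding constraint: calcium.
That vertex is x1 = 1.36.
Objective = 0.09·1.36 = 0.12240.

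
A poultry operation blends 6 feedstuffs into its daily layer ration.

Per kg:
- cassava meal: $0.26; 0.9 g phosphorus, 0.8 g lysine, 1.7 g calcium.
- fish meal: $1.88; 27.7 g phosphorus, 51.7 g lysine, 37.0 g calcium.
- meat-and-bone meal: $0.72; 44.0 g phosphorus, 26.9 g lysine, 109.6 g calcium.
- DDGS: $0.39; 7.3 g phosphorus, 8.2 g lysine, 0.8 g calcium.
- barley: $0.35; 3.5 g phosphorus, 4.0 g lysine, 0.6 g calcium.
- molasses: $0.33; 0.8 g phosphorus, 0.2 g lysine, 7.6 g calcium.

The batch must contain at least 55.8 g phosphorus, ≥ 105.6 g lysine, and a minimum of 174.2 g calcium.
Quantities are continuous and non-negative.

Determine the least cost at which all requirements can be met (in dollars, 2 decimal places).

Let x1 = kg of cassava meal, x2 = kg of fish meal, x3 = kg of meat-and-bone meal, x4 = kg of DDGS, x5 = kg of barley, x6 = kg of molasses.
min 0.26x1 + 1.88x2 + 0.72x3 + 0.39x4 + 0.35x5 + 0.33x6 s.t.:
  0.9x1 + 27.7x2 + 44x3 + 7.3x4 + 3.5x5 + 0.8x6 ≥ 55.8   (phosphorus)
  0.8x1 + 51.7x2 + 26.9x3 + 8.2x4 + 4x5 + 0.2x6 ≥ 105.6   (lysine)
  1.7x1 + 37x2 + 109.6x3 + 0.8x4 + 0.6x5 + 7.6x6 ≥ 174.2   (calcium)
  x1, x2, x3, x4, x5, x6 ≥ 0.
The optimal basis is {meat-and-bone meal}; cassava meal, fish meal, DDGS, barley, molasses drop out. Binding constraint: lysine.
Solving gives x3 = 3.926.
Total cost: 0.72·3.926 = 2.8267.

$2.83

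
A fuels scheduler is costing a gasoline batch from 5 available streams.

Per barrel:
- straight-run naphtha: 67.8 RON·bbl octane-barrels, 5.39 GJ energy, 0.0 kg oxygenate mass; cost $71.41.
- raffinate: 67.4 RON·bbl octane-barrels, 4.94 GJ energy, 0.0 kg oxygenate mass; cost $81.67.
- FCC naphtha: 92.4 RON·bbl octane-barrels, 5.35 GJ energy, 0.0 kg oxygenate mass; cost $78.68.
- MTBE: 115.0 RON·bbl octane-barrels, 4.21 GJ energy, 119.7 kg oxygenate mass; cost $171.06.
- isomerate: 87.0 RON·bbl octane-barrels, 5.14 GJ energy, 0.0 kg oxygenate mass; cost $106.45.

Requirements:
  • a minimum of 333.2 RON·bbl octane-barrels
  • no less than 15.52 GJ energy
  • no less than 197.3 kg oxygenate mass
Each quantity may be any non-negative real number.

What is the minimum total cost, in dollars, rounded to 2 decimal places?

This is a linear program. Let x1 = barrels of straight-run naphtha, x2 = barrels of raffinate, x3 = barrels of FCC naphtha, x4 = barrels of MTBE, x5 = barrels of isomerate.
min 71.41x1 + 81.67x2 + 78.68x3 + 171.06x4 + 106.45x5 subject to:
  67.8x1 + 67.4x2 + 92.4x3 + 115x4 + 87x5 ≥ 333.2   (octane-barrels)
  5.39x1 + 4.94x2 + 5.35x3 + 4.21x4 + 5.14x5 ≥ 15.52   (energy)
  119.7x4 ≥ 197.3   (oxygenate mass)
  x1, x2, x3, x4, x5 ≥ 0.
The cheapest feasible vertex uses only straight-run naphtha, FCC naphtha, MTBE; raffinate, isomerate are not used. There the octane-barrels, energy, oxygenate mass constraints are tight.
Solving gives x1 = 0.1799361, x3 = 1.42259, x4 = 1.648287.
Objective = 71.41·0.1799361 + 78.68·1.42259 + 171.06·1.648287 = 406.7346.

$406.73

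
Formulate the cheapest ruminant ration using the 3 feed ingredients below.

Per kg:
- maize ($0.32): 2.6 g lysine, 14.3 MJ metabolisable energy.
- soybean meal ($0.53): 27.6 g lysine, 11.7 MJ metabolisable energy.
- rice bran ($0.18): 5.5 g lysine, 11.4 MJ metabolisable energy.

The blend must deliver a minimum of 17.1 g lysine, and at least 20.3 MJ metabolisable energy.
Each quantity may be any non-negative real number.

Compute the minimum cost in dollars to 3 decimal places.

Treat it as an LP. Let x1 = kg of maize, x2 = kg of soybean meal, x3 = kg of rice bran.
Minimize 0.32x1 + 0.53x2 + 0.18x3 s.t.:
  2.6x1 + 27.6x2 + 5.5x3 ≥ 17.1   (lysine)
  14.3x1 + 11.7x2 + 11.4x3 ≥ 20.3   (metabolisable energy)
  x1, x2, x3 ≥ 0.
The minimum-cost mix takes nothing from maize — only soybean meal, rice bran. Binding constraints: lysine and metabolisable energy.
That vertex is x2 = 0.3328, x3 = 1.439.
Objective = 0.53·0.3328 + 0.18·1.439 = 0.43540.

$0.435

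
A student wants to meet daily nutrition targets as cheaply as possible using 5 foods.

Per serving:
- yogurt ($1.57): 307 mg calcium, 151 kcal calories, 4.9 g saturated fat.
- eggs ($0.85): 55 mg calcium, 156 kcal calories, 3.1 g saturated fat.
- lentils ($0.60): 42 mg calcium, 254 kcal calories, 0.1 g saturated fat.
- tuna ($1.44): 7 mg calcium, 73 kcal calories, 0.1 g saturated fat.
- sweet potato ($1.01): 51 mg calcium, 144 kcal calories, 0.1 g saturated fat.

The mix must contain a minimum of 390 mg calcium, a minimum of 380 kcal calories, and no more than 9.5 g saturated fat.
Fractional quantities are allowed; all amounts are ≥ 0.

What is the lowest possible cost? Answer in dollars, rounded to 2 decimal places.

Treat it as an LP. Let x1 = servings of yogurt, x2 = servings of eggs, x3 = servings of lentils, x4 = servings of tuna, x5 = servings of sweet potato.
Minimize 1.57x1 + 0.85x2 + 0.6x3 + 1.44x4 + 1.01x5 s.t.:
  307x1 + 55x2 + 42x3 + 7x4 + 51x5 ≥ 390   (calcium)
  151x1 + 156x2 + 254x3 + 73x4 + 144x5 ≥ 380   (calories)
  4.9x1 + 3.1x2 + 0.1x3 + 0.1x4 + 0.1x5 ≤ 9.5   (saturated fat)
  x1, x2, x3, x4, x5 ≥ 0.
The minimum-cost mix takes nothing from eggs, tuna, sweet potato — only yogurt, lentils. There the calcium and calories constraints are tight.
Solving gives x1 = 1.16, x3 = 0.8064.
Cost = 1.57·1.16 + 0.6·0.8064 = 2.30504.

$2.31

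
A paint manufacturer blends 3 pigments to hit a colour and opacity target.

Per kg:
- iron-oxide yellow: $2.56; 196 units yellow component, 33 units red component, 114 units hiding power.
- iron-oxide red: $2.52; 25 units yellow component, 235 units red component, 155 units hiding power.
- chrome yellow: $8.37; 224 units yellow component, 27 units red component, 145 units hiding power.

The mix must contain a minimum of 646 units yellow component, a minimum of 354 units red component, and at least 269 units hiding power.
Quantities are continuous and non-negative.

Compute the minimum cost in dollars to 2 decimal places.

$10.77

Let x1 = kg of iron-oxide yellow, x2 = kg of iron-oxide red, x3 = kg of chrome yellow.
Minimize 2.56x1 + 2.52x2 + 8.37x3 s.t.:
  196x1 + 25x2 + 224x3 ≥ 646   (yellow component)
  33x1 + 235x2 + 27x3 ≥ 354   (red component)
  114x1 + 155x2 + 145x3 ≥ 269   (hiding power)
  x1, x2, x3 ≥ 0.
At the optimum only iron-oxide yellow, iron-oxide red are positive (chrome yellow = 0). The yellow component and red component requirements are met with equality.
Solving gives x1 = 3.16, x2 = 1.063.
Hence cost = 2.56·3.16 + 2.52·1.063 = $10.7684.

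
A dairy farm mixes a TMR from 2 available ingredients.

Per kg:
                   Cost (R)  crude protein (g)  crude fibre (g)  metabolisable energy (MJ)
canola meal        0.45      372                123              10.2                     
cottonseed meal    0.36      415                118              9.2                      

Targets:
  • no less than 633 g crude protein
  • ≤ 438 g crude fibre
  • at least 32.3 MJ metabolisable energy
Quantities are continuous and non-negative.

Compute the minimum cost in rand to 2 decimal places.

Set it up as a linear program. Let x1 = kg of canola meal, x2 = kg of cottonseed meal.
Minimise 0.45x1 + 0.36x2 subject to:
  372x1 + 415x2 ≥ 633   (crude protein)
  123x1 + 118x2 ≤ 438   (crude fibre)
  10.2x1 + 9.2x2 ≥ 32.3   (metabolisable energy)
  x1, x2 ≥ 0.
The optimal basis is {cottonseed meal}; canola meal drops out. Binding constraint: metabolisable energy.
So cottonseed meal = 3.511 kg.
Hence cost = 0.36·3.511 = R1.2640.

R1.26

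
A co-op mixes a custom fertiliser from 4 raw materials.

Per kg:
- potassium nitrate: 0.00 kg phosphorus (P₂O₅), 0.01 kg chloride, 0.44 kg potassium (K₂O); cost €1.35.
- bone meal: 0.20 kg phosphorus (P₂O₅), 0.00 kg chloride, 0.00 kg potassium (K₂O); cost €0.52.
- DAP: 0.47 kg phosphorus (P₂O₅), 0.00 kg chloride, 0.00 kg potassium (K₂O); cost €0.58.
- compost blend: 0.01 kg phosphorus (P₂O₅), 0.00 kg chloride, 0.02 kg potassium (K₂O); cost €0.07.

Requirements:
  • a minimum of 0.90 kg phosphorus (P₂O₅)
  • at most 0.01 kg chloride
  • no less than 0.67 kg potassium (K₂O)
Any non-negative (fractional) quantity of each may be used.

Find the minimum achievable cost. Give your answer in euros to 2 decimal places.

Let x1 = kg of potassium nitrate, x2 = kg of bone meal, x3 = kg of DAP, x4 = kg of compost blend.
Minimise 1.35x1 + 0.52x2 + 0.58x3 + 0.07x4 s.t.:
  0.2x2 + 0.47x3 + 0.01x4 ≥ 0.9   (phosphorus (P₂O₅))
  0.01x1 ≤ 0.01   (chloride)
  0.44x1 + 0.02x4 ≥ 0.67   (potassium (K₂O))
  x1, x2, x3, x4 ≥ 0.
The optimal basis is {DAP, compost blend}; potassium nitrate, bone meal drop out. Binding constraints: phosphorus (P₂O₅) and potassium (K₂O).
So DAP = 1.202 kg, compost blend = 33.5 kg.
Cost = 0.58·1.202 + 0.07·33.5 = 3.0422.

€3.04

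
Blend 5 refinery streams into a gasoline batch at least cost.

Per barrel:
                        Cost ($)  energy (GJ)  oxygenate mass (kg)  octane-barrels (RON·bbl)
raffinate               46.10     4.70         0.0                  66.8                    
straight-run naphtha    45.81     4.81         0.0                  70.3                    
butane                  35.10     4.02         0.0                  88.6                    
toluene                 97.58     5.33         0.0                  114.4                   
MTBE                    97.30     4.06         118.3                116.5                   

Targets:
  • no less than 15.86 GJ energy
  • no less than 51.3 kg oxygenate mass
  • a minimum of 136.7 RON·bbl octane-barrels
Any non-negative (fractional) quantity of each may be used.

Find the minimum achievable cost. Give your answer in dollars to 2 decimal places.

Treat it as an LP. Let x1 = barrels of raffinate, x2 = barrels of straight-run naphtha, x3 = barrels of butane, x4 = barrels of toluene, x5 = barrels of MTBE.
Minimise 46.1x1 + 45.81x2 + 35.1x3 + 97.58x4 + 97.3x5 subject to:
  4.7x1 + 4.81x2 + 4.02x3 + 5.33x4 + 4.06x5 ≥ 15.86   (energy)
  118.3x5 ≥ 51.3   (oxygenate mass)
  66.8x1 + 70.3x2 + 88.6x3 + 114.4x4 + 116.5x5 ≥ 136.7   (octane-barrels)
  x1, x2, x3, x4, x5 ≥ 0.
The minimum-cost mix takes nothing from raffinate, straight-run naphtha, toluene — only butane, MTBE. There the energy and oxygenate mass constraints are tight.
That vertex is x3 = 3.5073, x5 = 0.43364.
Cost = 35.1·3.5073 + 97.3·0.43364 = 165.2994.

$165.30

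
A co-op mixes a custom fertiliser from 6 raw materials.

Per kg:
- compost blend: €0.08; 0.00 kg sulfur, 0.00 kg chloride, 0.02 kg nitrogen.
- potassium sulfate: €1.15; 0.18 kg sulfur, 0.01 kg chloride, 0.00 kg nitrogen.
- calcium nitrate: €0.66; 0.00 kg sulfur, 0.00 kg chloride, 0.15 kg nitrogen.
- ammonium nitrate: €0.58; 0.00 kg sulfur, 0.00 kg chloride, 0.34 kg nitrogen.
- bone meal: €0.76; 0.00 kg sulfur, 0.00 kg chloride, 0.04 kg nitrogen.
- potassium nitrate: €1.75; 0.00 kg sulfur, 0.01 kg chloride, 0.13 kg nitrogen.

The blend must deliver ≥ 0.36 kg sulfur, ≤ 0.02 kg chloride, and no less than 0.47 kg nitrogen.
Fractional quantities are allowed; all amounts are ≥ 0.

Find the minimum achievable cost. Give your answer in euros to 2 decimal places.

Set it up as a linear program. Let x1 = kg of compost blend, x2 = kg of potassium sulfate, x3 = kg of calcium nitrate, x4 = kg of ammonium nitrate, x5 = kg of bone meal, x6 = kg of potassium nitrate.
min 0.08x1 + 1.15x2 + 0.66x3 + 0.58x4 + 0.76x5 + 1.75x6 subject to:
  0.18x2 ≥ 0.36   (sulfur)
  0.01x2 + 0.01x6 ≤ 0.02   (chloride)
  0.02x1 + 0.15x3 + 0.34x4 + 0.04x5 + 0.13x6 ≥ 0.47   (nitrogen)
  x1, x2, x3, x4, x5, x6 ≥ 0.
The minimum-cost mix takes nothing from compost blend, calcium nitrate, bone meal, potassium nitrate — only potassium sulfate, ammonium nitrate. The sulfur, chloride, nitrogen requirements are met with equality.
Optimal quantities: potassium sulfate = 2 kg, ammonium nitrate = 1.382 kg.
Total cost: 1.15·2 + 0.58·1.382 = 3.1016.

€3.10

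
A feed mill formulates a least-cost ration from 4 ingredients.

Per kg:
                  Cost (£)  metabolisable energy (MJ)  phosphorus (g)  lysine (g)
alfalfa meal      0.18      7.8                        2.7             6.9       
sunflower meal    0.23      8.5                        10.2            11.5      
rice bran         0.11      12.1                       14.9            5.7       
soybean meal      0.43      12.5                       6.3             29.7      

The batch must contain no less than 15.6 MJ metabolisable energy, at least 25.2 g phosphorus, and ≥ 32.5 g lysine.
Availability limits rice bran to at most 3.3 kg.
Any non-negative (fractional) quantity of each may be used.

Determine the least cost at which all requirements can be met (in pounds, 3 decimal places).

This is a linear program. Let x1 = kg of alfalfa meal, x2 = kg of sunflower meal, x3 = kg of rice bran, x4 = kg of soybean meal.
Minimise 0.18x1 + 0.23x2 + 0.11x3 + 0.43x4 subject to:
  7.8x1 + 8.5x2 + 12.1x3 + 12.5x4 ≥ 15.6   (metabolisable energy)
  2.7x1 + 10.2x2 + 14.9x3 + 6.3x4 ≥ 25.2   (phosphorus)
  6.9x1 + 11.5x2 + 5.7x3 + 29.7x4 ≥ 32.5   (lysine)
  x3 ≤ 3.3
  x1, x2, x3, x4 ≥ 0.
At the optimum only rice bran, soybean meal are positive (alfalfa meal, sunflower meal = 0). The phosphorus and lysine requirements are met with equality.
So rice bran = 1.337 kg, soybean meal = 0.8377 kg.
Objective = 0.11·1.337 + 0.43·0.8377 = 0.50728.

£0.507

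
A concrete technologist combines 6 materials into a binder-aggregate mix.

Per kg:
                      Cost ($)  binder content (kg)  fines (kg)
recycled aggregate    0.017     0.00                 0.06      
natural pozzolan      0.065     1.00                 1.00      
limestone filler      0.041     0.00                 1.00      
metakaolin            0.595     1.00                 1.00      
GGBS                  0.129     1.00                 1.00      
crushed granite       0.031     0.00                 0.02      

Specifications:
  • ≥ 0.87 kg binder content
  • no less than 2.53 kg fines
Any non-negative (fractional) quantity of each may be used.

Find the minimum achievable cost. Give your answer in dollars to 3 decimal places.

Let x1 = kg of recycled aggregate, x2 = kg of natural pozzolan, x3 = kg of limestone filler, x4 = kg of metakaolin, x5 = kg of GGBS, x6 = kg of crushed granite.
Minimise 0.017x1 + 0.065x2 + 0.041x3 + 0.595x4 + 0.129x5 + 0.031x6 with:
  1x2 + 1x4 + 1x5 ≥ 0.87   (binder content)
  0.06x1 + 1x2 + 1x3 + 1x4 + 1x5 + 0.02x6 ≥ 2.53   (fines)
  x1, x2, x3, x4, x5, x6 ≥ 0.
At the optimum only natural pozzolan, limestone filler are positive (recycled aggregate, metakaolin, GGBS, crushed granite = 0). The binder content and fines requirements are met with equality.
Solving gives x2 = 0.87, x3 = 1.66.
Objective = 0.065·0.87 + 0.041·1.66 = 0.12461.

$0.125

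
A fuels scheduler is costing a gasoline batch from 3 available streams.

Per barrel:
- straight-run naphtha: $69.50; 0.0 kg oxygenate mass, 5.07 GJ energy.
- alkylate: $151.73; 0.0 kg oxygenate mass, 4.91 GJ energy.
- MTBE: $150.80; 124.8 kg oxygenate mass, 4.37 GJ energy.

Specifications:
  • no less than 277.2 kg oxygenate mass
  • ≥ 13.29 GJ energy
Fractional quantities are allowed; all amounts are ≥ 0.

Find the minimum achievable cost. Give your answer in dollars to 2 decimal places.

Set it up as a linear program. Let x1 = barrels of straight-run naphtha, x2 = barrels of alkylate, x3 = barrels of MTBE.
min 69.5x1 + 151.73x2 + 150.8x3 subject to:
  124.8x3 ≥ 277.2   (oxygenate mass)
  5.07x1 + 4.91x2 + 4.37x3 ≥ 13.29   (energy)
  x1, x2, x3 ≥ 0.
The optimal basis is {straight-run naphtha, MTBE}; alkylate drops out. Binding constraints: oxygenate mass and energy.
So straight-run naphtha = 0.706816 barrels, MTBE = 2.22115 barrels.
Cost = 69.5·0.706816 + 150.8·2.22115 = 384.0731.

$384.07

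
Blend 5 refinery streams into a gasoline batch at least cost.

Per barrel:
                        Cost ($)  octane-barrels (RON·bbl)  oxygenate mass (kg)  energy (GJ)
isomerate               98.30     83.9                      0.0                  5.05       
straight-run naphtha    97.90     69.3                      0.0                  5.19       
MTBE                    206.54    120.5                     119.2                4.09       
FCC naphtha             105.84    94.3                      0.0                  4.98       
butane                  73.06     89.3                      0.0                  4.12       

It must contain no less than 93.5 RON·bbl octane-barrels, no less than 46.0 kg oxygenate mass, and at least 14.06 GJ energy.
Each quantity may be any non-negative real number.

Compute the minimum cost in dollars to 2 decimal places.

$301.04

Treat it as an LP. Let x1 = barrels of isomerate, x2 = barrels of straight-run naphtha, x3 = barrels of MTBE, x4 = barrels of FCC naphtha, x5 = barrels of butane.
Minimize 98.3x1 + 97.9x2 + 206.54x3 + 105.84x4 + 73.06x5 s.t.:
  83.9x1 + 69.3x2 + 120.5x3 + 94.3x4 + 89.3x5 ≥ 93.5   (octane-barrels)
  119.2x3 ≥ 46   (oxygenate mass)
  5.05x1 + 5.19x2 + 4.09x3 + 4.98x4 + 4.12x5 ≥ 14.06   (energy)
  x1, x2, x3, x4, x5 ≥ 0.
The cheapest feasible vertex uses only MTBE, butane; isomerate, straight-run naphtha, FCC naphtha are not used. Binding constraints: oxygenate mass and energy.
So MTBE = 0.38591 barrels, butane = 3.0295 barrels.
Objective = 206.54·0.38591 + 73.06·3.0295 = 301.0411.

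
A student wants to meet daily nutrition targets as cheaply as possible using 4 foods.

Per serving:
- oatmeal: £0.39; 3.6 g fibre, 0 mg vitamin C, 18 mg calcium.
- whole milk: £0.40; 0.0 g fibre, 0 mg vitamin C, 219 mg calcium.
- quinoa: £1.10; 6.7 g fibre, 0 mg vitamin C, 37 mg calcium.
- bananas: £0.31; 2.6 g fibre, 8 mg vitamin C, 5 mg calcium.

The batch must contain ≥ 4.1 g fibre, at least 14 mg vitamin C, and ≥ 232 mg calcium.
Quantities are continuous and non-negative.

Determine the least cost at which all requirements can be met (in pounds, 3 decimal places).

Let x1 = servings of oatmeal, x2 = servings of whole milk, x3 = servings of quinoa, x4 = servings of bananas.
Minimise 0.39x1 + 0.4x2 + 1.1x3 + 0.31x4 with:
  3.6x1 + 6.7x3 + 2.6x4 ≥ 4.1   (fibre)
  8x4 ≥ 14   (vitamin C)
  18x1 + 219x2 + 37x3 + 5x4 ≥ 232   (calcium)
  x1, x2, x3, x4 ≥ 0.
The minimum-cost mix takes nothing from oatmeal, quinoa — only whole milk, bananas. The vitamin C and calcium requirements are met with equality.
Optimal quantities: whole milk = 1.019 servings, bananas = 1.75 servings.
Cost = 0.4·1.019 + 0.31·1.75 = 0.95010.

£0.950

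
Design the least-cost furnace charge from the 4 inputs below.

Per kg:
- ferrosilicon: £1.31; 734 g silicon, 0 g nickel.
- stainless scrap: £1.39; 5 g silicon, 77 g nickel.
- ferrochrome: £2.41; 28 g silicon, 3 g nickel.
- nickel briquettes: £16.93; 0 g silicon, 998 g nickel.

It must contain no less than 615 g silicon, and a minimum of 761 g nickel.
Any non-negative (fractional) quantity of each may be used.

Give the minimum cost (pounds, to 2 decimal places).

£14.01

Let x1 = kg of ferrosilicon, x2 = kg of stainless scrap, x3 = kg of ferrochrome, x4 = kg of nickel briquettes.
Minimize 1.31x1 + 1.39x2 + 2.41x3 + 16.93x4 s.t.:
  734x1 + 5x2 + 28x3 ≥ 615   (silicon)
  77x2 + 3x3 + 998x4 ≥ 761   (nickel)
  x1, x2, x3, x4 ≥ 0.
The cheapest feasible vertex uses only ferrosilicon, nickel briquettes; stainless scrap, ferrochrome are not used. There the silicon and nickel constraints are tight.
Optimal quantities: ferrosilicon = 0.8379 kg, nickel briquettes = 0.7625 kg.
Objective = 1.31·0.8379 + 16.93·0.7625 = 14.0068.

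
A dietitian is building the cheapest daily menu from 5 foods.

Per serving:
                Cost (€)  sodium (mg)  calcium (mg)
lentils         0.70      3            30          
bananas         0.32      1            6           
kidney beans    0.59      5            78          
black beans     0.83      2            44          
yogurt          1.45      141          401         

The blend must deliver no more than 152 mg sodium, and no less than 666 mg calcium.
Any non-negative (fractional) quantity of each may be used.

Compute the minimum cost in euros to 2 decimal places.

This is a linear program. Let x1 = servings of lentils, x2 = servings of bananas, x3 = servings of kidney beans, x4 = servings of black beans, x5 = servings of yogurt.
min 0.7x1 + 0.32x2 + 0.59x3 + 0.83x4 + 1.45x5 subject to:
  3x1 + 1x2 + 5x3 + 2x4 + 141x5 ≤ 152   (sodium)
  30x1 + 6x2 + 78x3 + 44x4 + 401x5 ≥ 666   (calcium)
  x1, x2, x3, x4, x5 ≥ 0.
At the optimum only kidney beans, yogurt are positive (lentils, bananas, black beans = 0). Binding constraints: sodium and calcium.
That vertex is x3 = 3.664, x5 = 0.9481.
Cost = 0.59·3.664 + 1.45·0.9481 = 3.5365.

€3.54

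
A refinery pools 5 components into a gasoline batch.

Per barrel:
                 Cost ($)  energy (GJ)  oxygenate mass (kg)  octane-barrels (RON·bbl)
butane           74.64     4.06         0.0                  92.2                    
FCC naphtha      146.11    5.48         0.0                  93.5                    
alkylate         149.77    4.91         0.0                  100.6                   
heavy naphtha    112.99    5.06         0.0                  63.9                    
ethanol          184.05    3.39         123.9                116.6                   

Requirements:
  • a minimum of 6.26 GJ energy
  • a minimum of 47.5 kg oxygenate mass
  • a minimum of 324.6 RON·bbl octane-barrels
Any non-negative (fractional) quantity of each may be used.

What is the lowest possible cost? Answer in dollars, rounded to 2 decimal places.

$297.15

Let x1 = barrels of butane, x2 = barrels of FCC naphtha, x3 = barrels of alkylate, x4 = barrels of heavy naphtha, x5 = barrels of ethanol.
Minimize 74.64x1 + 146.11x2 + 149.77x3 + 112.99x4 + 184.05x5 with:
  4.06x1 + 5.48x2 + 4.91x3 + 5.06x4 + 3.39x5 ≥ 6.26   (energy)
  123.9x5 ≥ 47.5   (oxygenate mass)
  92.2x1 + 93.5x2 + 100.6x3 + 63.9x4 + 116.6x5 ≥ 324.6   (octane-barrels)
  x1, x2, x3, x4, x5 ≥ 0.
At the optimum only butane, ethanol are positive (FCC naphtha, alkylate, heavy naphtha = 0). Binding constraints: oxygenate mass and octane-barrels.
Solving gives x1 = 3.0358, x5 = 0.38337.
Objective = 74.64·3.0358 + 184.05·0.38337 = 297.1514.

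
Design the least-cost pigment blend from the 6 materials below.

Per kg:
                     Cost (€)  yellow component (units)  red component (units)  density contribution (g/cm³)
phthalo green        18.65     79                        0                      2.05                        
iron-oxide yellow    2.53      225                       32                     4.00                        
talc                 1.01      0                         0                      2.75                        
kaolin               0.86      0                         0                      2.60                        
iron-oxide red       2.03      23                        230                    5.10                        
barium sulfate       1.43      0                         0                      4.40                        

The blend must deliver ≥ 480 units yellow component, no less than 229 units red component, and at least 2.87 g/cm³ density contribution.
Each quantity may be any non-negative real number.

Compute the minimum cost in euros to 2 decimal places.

€6.65

Set it up as a linear program. Let x1 = kg of phthalo green, x2 = kg of iron-oxide yellow, x3 = kg of talc, x4 = kg of kaolin, x5 = kg of iron-oxide red, x6 = kg of barium sulfate.
Minimise 18.65x1 + 2.53x2 + 1.01x3 + 0.86x4 + 2.03x5 + 1.43x6 subject to:
  79x1 + 225x2 + 23x5 ≥ 480   (yellow component)
  32x2 + 230x5 ≥ 229   (red component)
  2.05x1 + 4x2 + 2.75x3 + 2.6x4 + 5.1x5 + 4.4x6 ≥ 2.87   (density contribution)
  x1, x2, x3, x4, x5, x6 ≥ 0.
The cheapest feasible vertex uses only iron-oxide yellow, iron-oxide red; phthalo green, talc, kaolin, barium sulfate are not used. There the yellow component and red component constraints are tight.
So iron-oxide yellow = 2.061 kg, iron-oxide red = 0.7089 kg.
Objective = 2.53·2.061 + 2.03·0.7089 = 6.6534.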